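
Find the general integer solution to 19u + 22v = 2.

Step 1: Compute gcd(19, 22) = 1.
Since 1 divides 2, solutions exist.

Step 2: Find a particular solution using extended Euclidean algorithm.
We get u₀ = 14, v₀ = -12.
Check: 19*14 + 22*-12 = 2 = 2 ✓

Step 3: Write the general solution.
u = 14 + (22/1)t = 14 + 22t
v = -12 - (19/1)t = -12 - 19t
for any integer t.

u = 14 + 22t, v = -12 - 19t for integer t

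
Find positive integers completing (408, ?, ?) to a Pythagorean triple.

We need the other leg and hypotenuse such that 408² + x² = c².
Take x = 819, c = 915: 408² + 819² = 166464 + 670761 = 837225 = 915² ✓
Triple: (819, 408, 915)

(819, 408, 915)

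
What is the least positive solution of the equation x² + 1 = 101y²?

We need x² = 101y² - 1. Try successive y:
y = 1: x² = 101·1² - 1 = 100 = 10² ✓
Check: 10² - 101·1² = 100 - 101 = -1 ✓

x = 10, y = 1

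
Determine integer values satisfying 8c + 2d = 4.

Step 1: Check solvability.
gcd(8, 2) = 2
Since 2 divides 4, solutions exist.

Step 2: Apply extended Euclidean algorithm to find gcd.
We find integers such that 8*x0 + 2*y0 = 2

Step 3: Scale the particular solution.
Multiply by 4/2 = 2:
c = 0, d = 2

Step 4: Verify.
8*(0) + 2*(2) = 4 = 4 ✓

c = 0, d = 2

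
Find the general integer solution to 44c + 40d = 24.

Step 1: Compute gcd(44, 40) = 4.
Since 4 divides 24, solutions exist.

Step 2: Find a particular solution using extended Euclidean algorithm.
We get c₀ = 6, d₀ = -6.
Check: 44*6 + 40*-6 = 24 = 24 ✓

Step 3: Write the general solution.
c = 6 + (40/4)t = 6 + 10t
d = -6 - (44/4)t = -6 - 11t
for any integer t.

c = 6 + 10t, d = -6 - 11t for integer t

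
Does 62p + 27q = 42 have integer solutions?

Step 1: Compute gcd(62, 27).
gcd(62, 27) = 1

Step 2: Check divisibility.
Does 1 divide 42? 42 = 1 x 42, so yes.

By the theorem on linear Diophantine equations, 62p + 27q = 42 has integer solutions if and only if gcd(62, 27) divides 42. Since 1 | 42, solutions exist.

Yes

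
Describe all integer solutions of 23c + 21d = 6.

Step 1: Compute gcd(23, 21) = 1.
Since 1 divides 6, solutions exist.

Step 2: Find a particular solution using extended Euclidean algorithm.
We get c₀ = -60, d₀ = 66.
Check: 23*-60 + 21*66 = 6 = 6 ✓

Step 3: Write the general solution.
c = -60 + (21/1)t = -60 + 21t
d = 66 - (23/1)t = 66 - 23t
for any integer t.

c = -60 + 21t, d = 66 - 23t for integer t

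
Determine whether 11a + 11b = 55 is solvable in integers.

Step 1: Compute gcd(11, 11).
gcd(11, 11) = 11

Step 2: Check divisibility.
Does 11 divide 55? 55 = 11 x 5, so yes.

By the theorem on linear Diophantine equations, 11a + 11b = 55 has integer solutions if and only if gcd(11, 11) divides 55. Since 11 | 55, solutions exist.

Yes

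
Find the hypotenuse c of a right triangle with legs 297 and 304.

c² = a² + b² = 297² + 304² = 88209 + 92416 = 180625
c = sqrt(180625) = 425

425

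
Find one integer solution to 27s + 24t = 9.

Step 1: Check solvability.
gcd(27, 24) = 3
Since 3 divides 9, solutions exist.

Step 2: Apply extended Euclidean algorithm to find gcd.
We find integers such that 27*x0 + 24*y0 = 3

Step 3: Scale the particular solution.
Multiply by 9/3 = 3:
s = 3, t = -3

Step 4: Verify.
27*(3) + 24*(-3) = 9 = 9 ✓

s = 3, t = -3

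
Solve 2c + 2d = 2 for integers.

Step 1: Check solvability.
gcd(2, 2) = 2
Since 2 divides 2, solutions exist.

Step 2: Apply extended Euclidean algorithm to find gcd.
We find integers such that 2*x0 + 2*y0 = 2

Step 3: Scale the particular solution.
Multiply by 2/2 = 1:
c = 0, d = 1

Step 4: Verify.
2*(0) + 2*(1) = 2 = 2 ✓

c = 0, d = 1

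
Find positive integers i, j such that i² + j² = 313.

Search for i with 313 - i² a perfect square.
i = 12: 313 - 12² = 313 - 144 = 169 = 13² ✓
So i = 12, j = 13.

i = 12, j = 13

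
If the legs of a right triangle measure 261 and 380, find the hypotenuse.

c² = a² + b² = 261² + 380² = 68121 + 144400 = 212521
c = 461

461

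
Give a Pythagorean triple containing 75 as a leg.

We need the other leg and hypotenuse such that 75² + x² = c².
Take x = 308, c = 317: 75² + 308² = 5625 + 94864 = 100489 = 317² ✓
Triple: (75, 308, 317)

(75, 308, 317)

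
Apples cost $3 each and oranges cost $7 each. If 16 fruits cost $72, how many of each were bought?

Let a = apples, o = oranges.
a + o = 16
3a + 7o = 72
Substitute o = 16 - a:
3a + 7(16 - a) = 72
(3 - 7)a = 72 - 112
-4a = -40
a = 10, o = 16 - 10 = 6

Apples: 10, Oranges: 6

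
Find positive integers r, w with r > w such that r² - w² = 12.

Factor: r² - w² = (r+w)(r-w) = 12.
We need two factors of 12 with the same parity.
Use r+w = 6 and r-w = 2 (product 6·2 = 12).
Adding: 2r = 8, so r = 4.
Subtracting: 2w = 4, so w = 2.
Check: 4² - 2² = 16 - 4 = 12 ✓

r = 4, w = 2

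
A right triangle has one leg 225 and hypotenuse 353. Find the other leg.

b² = c² - a² = 124609 - 50625 = 73984
b = 272

272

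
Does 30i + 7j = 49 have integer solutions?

Step 1: Compute gcd(30, 7).
gcd(30, 7) = 1

Step 2: Check divisibility.
Does 1 divide 49? 49 = 1 x 49, so yes.

By the theorem on linear Diophantine equations, 30i + 7j = 49 has integer solutions if and only if gcd(30, 7) divides 49. Since 1 | 49, solutions exist.

Yes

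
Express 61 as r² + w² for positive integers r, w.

We need to find integers r, w > 0 such that r² + w² = 61.
Trying r = 5: w² = 61 - 5² = 61 - 25 = 36
w = 6
Check: 5² + 6² = 25 + 36 = 61 ✓

61 = 5² + 6²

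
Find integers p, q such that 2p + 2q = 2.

Step 1: Check solvability.
gcd(2, 2) = 2
Since 2 divides 2, solutions exist.

Step 2: Apply extended Euclidean algorithm to find gcd.
We find integers such that 2*x0 + 2*y0 = 2

Step 3: Scale the particular solution.
Multiply by 2/2 = 1:
p = 0, q = 1

Step 4: Verify.
2*(0) + 2*(1) = 2 = 2 ✓

p = 0, q = 1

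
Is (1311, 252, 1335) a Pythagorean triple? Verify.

Compute a² + b² = 1311² + 252² = 1718721 + 63504 = 1782225
Compute c² = 1335² = 1782225
Since 1782225 = 1782225, confirmed.

Yes, it is a Pythagorean triple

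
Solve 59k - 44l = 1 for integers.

Step 1: Check solvability.
gcd(59, 44) = 1
Since 1 divides 1, solutions exist.

Step 2: Apply extended Euclidean algorithm to find gcd.
We find integers such that 59*x0 + 44*y0 = 1

Step 3: Scale the particular solution.
Multiply by 1/1 = 1:
k = 3, l = 4

Step 4: Verify.
59*(3) - 44*(4) = 1 = 1 ✓

k = 3, l = 4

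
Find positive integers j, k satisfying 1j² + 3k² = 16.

Try small values of j and check whether (16 - 1j²)/3 is a perfect square.
j = 2: 1·2² = 4, so 3k² = 16 - 4 = 12, giving k² = 4, k = 2.
Check: 1·2² + 3·2² = 4 + 12 = 16 ✓

j = 2, k = 2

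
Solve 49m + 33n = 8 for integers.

Step 1: Check solvability.
gcd(49, 33) = 1
Since 1 divides 8, solutions exist.

Step 2: Apply extended Euclidean algorithm to find gcd.
We find integers such that 49*x0 + 33*y0 = 1

Step 3: Scale the particular solution.
Multiply by 8/1 = 8:
m = -16, n = 24

Step 4: Verify.
49*(-16) + 33*(24) = 8 = 8 ✓

m = -16, n = 24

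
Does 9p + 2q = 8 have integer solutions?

Step 1: Compute gcd(9, 2).
gcd(9, 2) = 1

Step 2: Check divisibility.
Does 1 divide 8? 8 = 1 x 8, so yes.

By the theorem on linear Diophantine equations, 9p + 2q = 8 has integer solutions if and only if gcd(9, 2) divides 8. Since 1 | 8, solutions exist.

Yes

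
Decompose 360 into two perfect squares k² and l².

We need to find integers k, l > 0 such that k² + l² = 360.
Trying k = 6: l² = 360 - 6² = 360 - 36 = 324
l = 18
Check: 6² + 18² = 36 + 324 = 360 ✓

360 = 6² + 18²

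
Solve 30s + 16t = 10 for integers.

Step 1: Check solvability.
gcd(30, 16) = 2
Since 2 divides 10, solutions exist.

Step 2: Apply extended Euclidean algorithm to find gcd.
We find integers such that 30*x0 + 16*y0 = 2

Step 3: Scale the particular solution.
Multiply by 10/2 = 5:
s = -5, t = 10

Step 4: Verify.
30*(-5) + 16*(10) = 10 = 10 ✓

s = -5, t = 10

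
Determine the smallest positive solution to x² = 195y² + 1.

We seek the smallest positive integers (x, y) with x² - 195y² = 1, i.e., x² = 195y² + 1.
Try successive y values:
y = 1: x² = 195·1² + 1 = 196, x = 14 ✓

Verify: 14² - 195·1² = 196 - 195 = 1 ✓

x = 14, y = 1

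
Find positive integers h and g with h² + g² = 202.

We need to find integers h, g > 0 such that h² + g² = 202.
Trying h = 9: g² = 202 - 9² = 202 - 81 = 121
g = 11
Check: 9² + 11² = 81 + 121 = 202 ✓

202 = 9² + 11²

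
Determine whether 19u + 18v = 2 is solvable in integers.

Step 1: Compute gcd(19, 18).
gcd(19, 18) = 1

Step 2: Check divisibility.
Does 1 divide 2? 2 = 1 x 2, so yes.

By the theorem on linear Diophantine equations, 19u + 18v = 2 has integer solutions if and only if gcd(19, 18) divides 2. Since 1 | 2, solutions exist.

Yes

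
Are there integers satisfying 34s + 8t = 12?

Step 1: Compute gcd(34, 8).
gcd(34, 8) = 2

Step 2: Check divisibility.
Does 2 divide 12? 12 = 2 x 6, so yes.

By the theorem on linear Diophantine equations, 34s + 8t = 12 has integer solutions if and only if gcd(34, 8) divides 12. Since 2 | 12, solutions exist.

Yes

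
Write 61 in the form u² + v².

We need to find integers u, v > 0 such that u² + v² = 61.
Trying u = 5: v² = 61 - 5² = 61 - 25 = 36
v = 6
Check: 5² + 6² = 25 + 36 = 61 ✓

61 = 5² + 6²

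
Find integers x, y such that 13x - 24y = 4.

Step 1: Check solvability.
gcd(13, 24) = 1
Since 1 divides 4, solutions exist.

Step 2: Apply extended Euclidean algorithm to find gcd.
We find integers such that 13*x0 + 24*y0 = 1

Step 3: Scale the particular solution.
Multiply by 4/1 = 4:
x = -44, y = -24

Step 4: Verify.
13*(-44) - 24*(-24) = 4 = 4 ✓

x = -44, y = -24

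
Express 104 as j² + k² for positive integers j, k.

We need to find integers j, k > 0 such that j² + k² = 104.
Trying j = 2: k² = 104 - 2² = 104 - 4 = 100
k = 10
Check: 2² + 10² = 4 + 100 = 104 ✓

104 = 2² + 10²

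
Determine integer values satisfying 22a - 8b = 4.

Step 1: Check solvability.
gcd(22, 8) = 2
Since 2 divides 4, solutions exist.

Step 2: Apply extended Euclidean algorithm to find gcd.
We find integers such that 22*x0 + 8*y0 = 2

Step 3: Scale the particular solution.
Multiply by 4/2 = 2:
a = -2, b = -6

Step 4: Verify.
22*(-2) - 8*(-6) = 4 = 4 ✓

a = -2, b = -6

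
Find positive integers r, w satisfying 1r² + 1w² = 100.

Try small values of r and check whether (100 - 1r²)/1 is a perfect square.
r = 8: 1·8² = 64, so 1w² = 100 - 64 = 36, giving w² = 36, w = 6.
Check: 1·8² + 1·6² = 64 + 36 = 100 ✓

r = 8, w = 6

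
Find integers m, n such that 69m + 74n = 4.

Step 1: Check solvability.
gcd(69, 74) = 1
Since 1 divides 4, solutions exist.

Step 2: Apply extended Euclidean algorithm to find gcd.
We find integers such that 69*x0 + 74*y0 = 1

Step 3: Scale the particular solution.
Multiply by 4/1 = 4:
m = -60, n = 56

Step 4: Verify.
69*(-60) + 74*(56) = 4 = 4 ✓

m = -60, n = 56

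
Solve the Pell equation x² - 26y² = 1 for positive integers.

We seek the smallest positive integers (x, y) with x² - 26y² = 1, i.e., x² = 26y² + 1.
Try successive y values:
y = 1: x² = 26·1² + 1 = 27, not a perfect square
y = 2: x² = 26·2² + 1 = 105, not a perfect square
y = 3: x² = 26·3² + 1 = 235, not a perfect square
... continuing the search (or via continued fractions) ...
y = 10: x² = 26·10² + 1 = 2601, x = 51 ✓

Verify: 51² - 26·10² = 2601 - 2600 = 1 ✓

x = 51, y = 10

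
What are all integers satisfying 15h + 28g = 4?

Step 1: Compute gcd(15, 28) = 1.
Since 1 divides 4, solutions exist.

Step 2: Find a particular solution using extended Euclidean algorithm.
We get h₀ = -52, g₀ = 28.
Check: 15*-52 + 28*28 = 4 = 4 ✓

Step 3: Write the general solution.
h = -52 + (28/1)t = -52 + 28t
g = 28 - (15/1)t = 28 - 15t
for any integer t.

h = -52 + 28t, g = 28 - 15t for integer t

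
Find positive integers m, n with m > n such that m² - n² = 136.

Factor: m² - n² = (m+n)(m-n) = 136.
We need two factors of 136 with the same parity.
Use m+n = 68 and m-n = 2 (product 68·2 = 136).
Adding: 2m = 70, so m = 35.
Subtracting: 2n = 66, so n = 33.
Check: 35² - 33² = 1225 - 1089 = 136 ✓

m = 35, n = 33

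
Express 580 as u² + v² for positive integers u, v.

We need to find integers u, v > 0 such that u² + v² = 580.
Trying u = 2: v² = 580 - 2² = 580 - 4 = 576
v = 24
Check: 2² + 24² = 4 + 576 = 580 ✓

580 = 2² + 24²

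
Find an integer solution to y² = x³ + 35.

Try small integer x values and check whether x³ + 35 is a perfect square.
x = 1: x³ + 35 = 1³ + 35 = 1 + 35 = 36
Is 36 a perfect square? 6² = 36 ✓
So (x, y) = (1, -6) is a solution.

x = 1, y = -6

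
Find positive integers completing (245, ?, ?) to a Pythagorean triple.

We need the other leg and hypotenuse such that 245² + x² = c².
Take x = 4284, c = 4291: 245² + 4284² = 60025 + 18352656 = 18412681 = 4291² ✓
Triple: (245, 4284, 4291)

(245, 4284, 4291)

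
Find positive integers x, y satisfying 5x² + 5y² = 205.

Try small values of x and check whether (205 - 5x²)/5 is a perfect square.
x = 4: 5·4² = 80, so 5y² = 205 - 80 = 125, giving y² = 25, y = 5.
Check: 5·4² + 5·5² = 80 + 125 = 205 ✓

x = 4, y = 5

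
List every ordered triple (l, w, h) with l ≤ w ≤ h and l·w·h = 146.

Iterate l from 1 to ⌊146^(1/3)⌋. For each l dividing 146, iterate w ≥ l with w dividing 146/l, and set h = 146/(l·w).
Triples found (2): (1×1×146), (1×2×73)

(1×1×146), (1×2×73)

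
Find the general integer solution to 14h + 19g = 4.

Step 1: Compute gcd(14, 19) = 1.
Since 1 divides 4, solutions exist.

Step 2: Find a particular solution using extended Euclidean algorithm.
We get h₀ = -16, g₀ = 12.
Check: 14*-16 + 19*12 = 4 = 4 ✓

Step 3: Write the general solution.
h = -16 + (19/1)t = -16 + 19t
g = 12 - (14/1)t = 12 - 14t
for any integer t.

h = -16 + 19t, g = 12 - 14t for integer t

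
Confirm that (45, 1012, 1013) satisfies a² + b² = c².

Compute a² + b² = 45² + 1012² = 2025 + 1024144 = 1026169
Compute c² = 1013² = 1026169
Since 1026169 = 1026169, confirmed.

Yes, it is a Pythagorean triple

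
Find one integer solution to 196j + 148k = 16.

Step 1: Check solvability.
gcd(196, 148) = 4
Since 4 divides 16, solutions exist.

Step 2: Apply extended Euclidean algorithm to find gcd.
We find integers such that 196*x0 + 148*y0 = 4

Step 3: Scale the particular solution.
Multiply by 16/4 = 4:
j = -12, k = 16

Step 4: Verify.
196*(-12) + 148*(16) = 16 = 16 ✓

j = -12, k = 16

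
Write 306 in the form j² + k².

We need to find integers j, k > 0 such that j² + k² = 306.
Trying j = 9: k² = 306 - 9² = 306 - 81 = 225
k = 15
Check: 9² + 15² = 81 + 225 = 306 ✓

306 = 9² + 15²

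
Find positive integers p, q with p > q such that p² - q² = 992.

Factor: p² - q² = (p+q)(p-q) = 992.
We need two factors of 992 with the same parity.
Use p+q = 496 and p-q = 2 (product 496·2 = 992).
Adding: 2p = 498, so p = 249.
Subtracting: 2q = 494, so q = 247.
Check: 249² - 247² = 62001 - 61009 = 992 ✓

p = 249, q = 247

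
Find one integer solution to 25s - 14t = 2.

Step 1: Check solvability.
gcd(25, 14) = 1
Since 1 divides 2, solutions exist.

Step 2: Apply extended Euclidean algorithm to find gcd.
We find integers such that 25*x0 + 14*y0 = 1

Step 3: Scale the particular solution.
Multiply by 2/1 = 2:
s = -10, t = -18

Step 4: Verify.
25*(-10) - 14*(-18) = 2 = 2 ✓

s = -10, t = -18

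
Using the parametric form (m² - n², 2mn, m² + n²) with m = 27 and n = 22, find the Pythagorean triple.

a = m² - n² = 729 - 484 = 245
b = 2mn = 2·27·22 = 1188
c = m² + n² = 729 + 484 = 1213
Verify: 245² + 1188² = 60025 + 1411344 = 1471369 = 1213² ✓

(245, 1188, 1213)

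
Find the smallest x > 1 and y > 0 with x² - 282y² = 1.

We seek the smallest positive integers (x, y) with x² - 282y² = 1, i.e., x² = 282y² + 1.
Try successive y values:
y = 1: x² = 282·1² + 1 = 283, not a perfect square
y = 2: x² = 282·2² + 1 = 1129, not a perfect square
y = 3: x² = 282·3² + 1 = 2539, not a perfect square
... continuing the search (or via continued fractions) ...
y = 140: x² = 282·140² + 1 = 5527201, x = 2351 ✓

Verify: 2351² - 282·140² = 5527201 - 5527200 = 1 ✓

x = 2351, y = 140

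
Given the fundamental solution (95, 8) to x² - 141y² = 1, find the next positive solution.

Solutions to x² - Dy² = 1 are generated by powers of (x₀ + y₀√D).
The next solution satisfies x₁ + y₁√141 = (x₀ + y₀√141)², giving:
x₁ = x₀² + 141y₀² = 95² + 141·8² = 9025 + 9024 = 18049
y₁ = 2x₀y₀ = 2·95·8 = 1520

Verify: 18049² - 141·1520² = 325766401 - 325766400 = 1 ✓

x = 18049, y = 1520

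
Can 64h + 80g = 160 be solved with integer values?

Step 1: Compute gcd(64, 80).
gcd(64, 80) = 16

Step 2: Check divisibility.
Does 16 divide 160? 160 = 16 x 10, so yes.

By the theorem on linear Diophantine equations, 64h + 80g = 160 has integer solutions if and only if gcd(64, 80) divides 160. Since 16 | 160, solutions exist.

Yes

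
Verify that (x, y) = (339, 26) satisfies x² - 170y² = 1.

Compute x² = 339² = 114921
Compute 170y² = 170·26² = 170·676 = 114920
x² - 170y² = 114921 - 114920 = 1
Since this equals 1, (339, 26) is a solution.

Yes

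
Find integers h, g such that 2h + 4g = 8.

Step 1: Check solvability.
gcd(2, 4) = 2
Since 2 divides 8, solutions exist.

Step 2: Apply extended Euclidean algorithm to find gcd.
We find integers such that 2*x0 + 4*y0 = 2

Step 3: Scale the particular solution.
Multiply by 8/2 = 4:
h = 4, g = 0

Step 4: Verify.
2*(4) + 4*(0) = 8 = 8 ✓

h = 4, g = 0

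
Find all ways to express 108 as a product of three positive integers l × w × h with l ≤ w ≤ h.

Iterate l from 1 to ⌊108^(1/3)⌋. For each l dividing 108, iterate w ≥ l with w dividing 108/l, and set h = 108/(l·w).
Triples found (12): (1×1×108), (1×2×54), (1×3×36), (1×4×27), (1×6×18), (1×9×12), (2×2×27), (2×3×18), (2×6×9), (3×3×12), (3×4×9), (3×6×6)

(1×1×108), (1×2×54), (1×3×36), (1×4×27), (1×6×18), (1×9×12), (2×2×27), (2×3×18), (2×6×9), (3×3×12), (3×4×9), (3×6×6)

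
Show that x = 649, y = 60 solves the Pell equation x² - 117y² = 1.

Compute x² = 649² = 421201
Compute 117y² = 117·60² = 117·3600 = 421200
x² - 117y² = 421201 - 421200 = 1
Since this equals 1, (649, 60) is a solution.

Yes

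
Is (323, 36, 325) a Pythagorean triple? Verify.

Compute a² + b² = 323² + 36² = 104329 + 1296 = 105625
Compute c² = 325² = 105625
Since 105625 = 105625, confirmed.

Yes, it is a Pythagorean triple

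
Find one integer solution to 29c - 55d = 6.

Step 1: Check solvability.
gcd(29, 55) = 1
Since 1 divides 6, solutions exist.

Step 2: Apply extended Euclidean algorithm to find gcd.
We find integers such that 29*x0 + 55*y0 = 1

Step 3: Scale the particular solution.
Multiply by 6/1 = 6:
c = 114, d = 60

Step 4: Verify.
29*(114) - 55*(60) = 6 = 6 ✓

c = 114, d = 60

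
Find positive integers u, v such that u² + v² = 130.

Search for u with 130 - u² a perfect square.
u = 3: 130 - 3² = 130 - 9 = 121 = 11² ✓
So u = 3, v = 11.

u = 3, v = 11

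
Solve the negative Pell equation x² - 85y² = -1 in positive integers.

We need x² = 85y² - 1. Try successive y:
y = 1: x² = 85·1² - 1 = 84, not a perfect square
y = 2: x² = 85·2² - 1 = 339, not a perfect square
y = 3: x² = 85·3² - 1 = 764, not a perfect square
...
y = 41: x² = 85·41² - 1 = 142884 = 378² ✓
Check: 378² - 85·41² = 142884 - 142885 = -1 ✓

x = 378, y = 41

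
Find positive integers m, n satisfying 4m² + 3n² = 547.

Try small values of m and check whether (547 - 4m²)/3 is a perfect square.
m = 10: 4·10² = 400, so 3n² = 547 - 400 = 147, giving n² = 49, n = 7.
Check: 4·10² + 3·7² = 400 + 147 = 547 ✓

m = 10, n = 7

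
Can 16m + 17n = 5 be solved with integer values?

Step 1: Compute gcd(16, 17).
gcd(16, 17) = 1

Step 2: Check divisibility.
Does 1 divide 5? 5 = 1 x 5, so yes.

By the theorem on linear Diophantine equations, 16m + 17n = 5 has integer solutions if and only if gcd(16, 17) divides 5. Since 1 | 5, solutions exist.

Yes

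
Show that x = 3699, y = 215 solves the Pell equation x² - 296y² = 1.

Compute x² = 3699² = 13682601
Compute 296y² = 296·215² = 296·46225 = 13682600
x² - 296y² = 13682601 - 13682600 = 1
Since this equals 1, (3699, 215) is a solution.

Yes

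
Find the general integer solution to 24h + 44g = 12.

Step 1: Compute gcd(24, 44) = 4.
Since 4 divides 12, solutions exist.

Step 2: Find a particular solution using extended Euclidean algorithm.
We get h₀ = 6, g₀ = -3.
Check: 24*6 + 44*-3 = 12 = 12 ✓

Step 3: Write the general solution.
h = 6 + (44/4)t = 6 + 11t
g = -3 - (24/4)t = -3 - 6t
for any integer t.

h = 6 + 11t, g = -3 - 6t for integer t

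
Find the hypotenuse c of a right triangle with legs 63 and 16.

c² = a² + b² = 63² + 16² = 3969 + 256 = 4225
c = 65

65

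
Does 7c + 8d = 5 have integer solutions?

Step 1: Compute gcd(7, 8).
gcd(7, 8) = 1

Step 2: Check divisibility.
Does 1 divide 5? 5 = 1 x 5, so yes.

By the theorem on linear Diophantine equations, 7c + 8d = 5 has integer solutions if and only if gcd(7, 8) divides 5. Since 1 | 5, solutions exist.

Yes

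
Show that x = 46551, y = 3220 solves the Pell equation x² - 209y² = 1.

Compute x² = 46551² = 2166995601
Compute 209y² = 209·3220² = 209·10368400 = 2166995600
x² - 209y² = 2166995601 - 2166995600 = 1
Since this equals 1, (46551, 3220) is a solution.

Yes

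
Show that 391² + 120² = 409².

Compute a² + b²:
391² + 120² = 152881 + 14400 = 167281
Compute c²:
409² = 167281
Since 167281 = 167281, it is a Pythagorean triple.

Yes, it is a Pythagorean triple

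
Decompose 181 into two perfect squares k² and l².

We need to find integers k, l > 0 such that k² + l² = 181.
Trying k = 9: l² = 181 - 9² = 181 - 81 = 100
l = 10
Check: 9² + 10² = 81 + 100 = 181 ✓

181 = 9² + 10²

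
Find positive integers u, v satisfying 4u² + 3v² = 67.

Try small values of u and check whether (67 - 4u²)/3 is a perfect square.
u = 4: 4·4² = 64, so 3v² = 67 - 64 = 3, giving v² = 1, v = 1.
Check: 4·4² + 3·1² = 64 + 3 = 67 ✓

u = 4, v = 1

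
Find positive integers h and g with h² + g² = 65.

We need to find integers h, g > 0 such that h² + g² = 65.
Trying h = 1: g² = 65 - 1² = 65 - 1 = 64
g = 8
Check: 1² + 8² = 1 + 64 = 65 ✓

65 = 1² + 8²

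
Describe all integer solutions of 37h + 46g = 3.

Step 1: Compute gcd(37, 46) = 1.
Since 1 divides 3, solutions exist.

Step 2: Find a particular solution using extended Euclidean algorithm.
We get h₀ = 15, g₀ = -12.
Check: 37*15 + 46*-12 = 3 = 3 ✓

Step 3: Write the general solution.
h = 15 + (46/1)t = 15 + 46t
g = -12 - (37/1)t = -12 - 37t
for any integer t.

h = 15 + 46t, g = -12 - 37t for integer t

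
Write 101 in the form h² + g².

We need to find integers h, g > 0 such that h² + g² = 101.
Trying h = 1: g² = 101 - 1² = 101 - 1 = 100
g = 10
Check: 1² + 10² = 1 + 100 = 101 ✓

101 = 1² + 10²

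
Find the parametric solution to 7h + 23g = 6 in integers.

Step 1: Compute gcd(7, 23) = 1.
Since 1 divides 6, solutions exist.

Step 2: Find a particular solution using extended Euclidean algorithm.
We get h₀ = 60, g₀ = -18.
Check: 7*60 + 23*-18 = 6 = 6 ✓

Step 3: Write the general solution.
h = 60 + (23/1)t = 60 + 23t
g = -18 - (7/1)t = -18 - 7t
for any integer t.

h = 60 + 23t, g = -18 - 7t for integer t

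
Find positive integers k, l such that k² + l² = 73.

Search for k with 73 - k² a perfect square.
k = 3: 73 - 3² = 73 - 9 = 64 = 8² ✓
So k = 3, l = 8.

k = 3, l = 8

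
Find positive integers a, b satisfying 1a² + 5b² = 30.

Try small values of a and check whether (30 - 1a²)/5 is a perfect square.
a = 5: 1·5² = 25, so 5b² = 30 - 25 = 5, giving b² = 1, b = 1.
Check: 1·5² + 5·1² = 25 + 5 = 30 ✓

a = 5, b = 1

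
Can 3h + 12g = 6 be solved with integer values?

Step 1: Compute gcd(3, 12).
gcd(3, 12) = 3

Step 2: Check divisibility.
Does 3 divide 6? 6 = 3 x 2, so yes.

By the theorem on linear Diophantine equations, 3h + 12g = 6 has integer solutions if and only if gcd(3, 12) divides 6. Since 3 | 6, solutions exist.

Yes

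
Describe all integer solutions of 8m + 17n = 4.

Step 1: Compute gcd(8, 17) = 1.
Since 1 divides 4, solutions exist.

Step 2: Find a particular solution using extended Euclidean algorithm.
We get m₀ = -8, n₀ = 4.
Check: 8*-8 + 17*4 = 4 = 4 ✓

Step 3: Write the general solution.
m = -8 + (17/1)t = -8 + 17t
n = 4 - (8/1)t = 4 - 8t
for any integer t.

m = -8 + 17t, n = 4 - 8t for integer t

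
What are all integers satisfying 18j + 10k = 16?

Step 1: Compute gcd(18, 10) = 2.
Since 2 divides 16, solutions exist.

Step 2: Find a particular solution using extended Euclidean algorithm.
We get j₀ = -8, k₀ = 16.
Check: 18*-8 + 10*16 = 16 = 16 ✓

Step 3: Write the general solution.
j = -8 + (10/2)t = -8 + 5t
k = 16 - (18/2)t = 16 - 9t
for any integer t.

j = -8 + 5t, k = 16 - 9t for integer t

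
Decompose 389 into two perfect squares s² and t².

We need to find integers s, t > 0 such that s² + t² = 389.
Trying s = 10: t² = 389 - 10² = 389 - 100 = 289
t = 17
Check: 10² + 17² = 100 + 289 = 389 ✓

389 = 10² + 17²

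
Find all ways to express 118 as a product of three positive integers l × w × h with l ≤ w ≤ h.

Iterate l from 1 to ⌊118^(1/3)⌋. For each l dividing 118, iterate w ≥ l with w dividing 118/l, and set h = 118/(l·w).
Triples found (2): (1×1×118), (1×2×59)

(1×1×118), (1×2×59)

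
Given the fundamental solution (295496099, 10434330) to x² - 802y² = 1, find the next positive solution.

Solutions to x² - Dy² = 1 are generated by powers of (x₀ + y₀√D).
The next solution satisfies x₁ + y₁√802 = (x₀ + y₀√802)², giving:
x₁ = x₀² + 802y₀² = 295496099² + 802·10434330² = 87317944524217801 + 87317944524217800 = 174635889048435601
y₁ = 2x₀y₀ = 2·295496099·10434330 = 6166607621357340

Verify: 174635889048435601² - 802·6166607621357340² = 30497693743737509482114585444231201 - 30497693743737509482114585444231200 = 1 ✓

x = 174635889048435601, y = 6166607621357340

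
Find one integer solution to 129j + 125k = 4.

Step 1: Check solvability.
gcd(129, 125) = 1
Since 1 divides 4, solutions exist.

Step 2: Apply extended Euclidean algorithm to find gcd.
We find integers such that 129*x0 + 125*y0 = 1

Step 3: Scale the particular solution.
Multiply by 4/1 = 4:
j = -124, k = 128

Step 4: Verify.
129*(-124) + 125*(128) = 4 = 4 ✓

j = -124, k = 128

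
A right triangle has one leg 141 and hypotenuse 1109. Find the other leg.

b² = c² - a² = 1229881 - 19881 = 1210000
b = 1100

1100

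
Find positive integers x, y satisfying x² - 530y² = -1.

We need x² = 530y² - 1. Try successive y:
y = 1: x² = 530·1² - 1 = 529 = 23² ✓
Check: 23² - 530·1² = 529 - 530 = -1 ✓

x = 23, y = 1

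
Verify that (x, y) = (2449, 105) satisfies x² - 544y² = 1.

Compute x² = 2449² = 5997601
Compute 544y² = 544·105² = 544·11025 = 5997600
x² - 544y² = 5997601 - 5997600 = 1
Since this equals 1, (2449, 105) is a solution.

Yes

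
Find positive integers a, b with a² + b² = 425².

We need a² + b² = 425² = 180625.
Trying: 87² + 416² = 7569 + 173056 = 180625 ✓

(87, 416, 425)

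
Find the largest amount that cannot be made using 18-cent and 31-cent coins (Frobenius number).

For two coprime denominations a and b, the Frobenius number (largest value not representable as a non-negative combination) is ab - a - b.
Here gcd(18, 31) = 1, so they are coprime.
F(18, 31) = 18·31 - 18 - 31 = 558 - 49 = 509

509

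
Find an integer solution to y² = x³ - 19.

Try small integer x values and check whether x³ - 19 is a perfect square.
x = 7: x³ - 19 = 7³ - 19 = 343 - 19 = 324
Is 324 a perfect square? 18² = 324 ✓
So (x, y) = (7, 18) is a solution.

x = 7, y = 18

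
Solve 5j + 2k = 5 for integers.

Step 1: Check solvability.
gcd(5, 2) = 1
Since 1 divides 5, solutions exist.

Step 2: Apply extended Euclidean algorithm to find gcd.
We find integers such that 5*x0 + 2*y0 = 1

Step 3: Scale the particular solution.
Multiply by 5/1 = 5:
j = 5, k = -10

Step 4: Verify.
5*(5) + 2*(-10) = 5 = 5 ✓

j = 5, k = -10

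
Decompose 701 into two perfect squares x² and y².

We need to find integers x, y > 0 such that x² + y² = 701.
Trying x = 5: y² = 701 - 5² = 701 - 25 = 676
y = 26
Check: 5² + 26² = 25 + 676 = 701 ✓

701 = 5² + 26²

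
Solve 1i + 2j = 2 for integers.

Step 1: Check solvability.
gcd(1, 2) = 1
Since 1 divides 2, solutions exist.

Step 2: Apply extended Euclidean algorithm to find gcd.
We find integers such that 1*x0 + 2*y0 = 1

Step 3: Scale the particular solution.
Multiply by 2/1 = 2:
i = 2, j = 0

Step 4: Verify.
1*(2) + 2*(0) = 2 = 2 ✓

i = 2, j = 0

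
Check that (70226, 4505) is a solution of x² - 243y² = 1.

Compute x² = 70226² = 4931691076
Compute 243y² = 243·4505² = 243·20295025 = 4931691075
x² - 243y² = 4931691076 - 4931691075 = 1
Since this equals 1, (70226, 4505) is a solution.

Yes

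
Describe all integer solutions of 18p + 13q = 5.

Step 1: Compute gcd(18, 13) = 1.
Since 1 divides 5, solutions exist.

Step 2: Find a particular solution using extended Euclidean algorithm.
We get p₀ = -25, q₀ = 35.
Check: 18*-25 + 13*35 = 5 = 5 ✓

Step 3: Write the general solution.
p = -25 + (13/1)t = -25 + 13t
q = 35 - (18/1)t = 35 - 18t
for any integer t.

p = -25 + 13t, q = 35 - 18t for integer t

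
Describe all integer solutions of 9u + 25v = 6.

Step 1: Compute gcd(9, 25) = 1.
Since 1 divides 6, solutions exist.

Step 2: Find a particular solution using extended Euclidean algorithm.
We get u₀ = -66, v₀ = 24.
Check: 9*-66 + 25*24 = 6 = 6 ✓

Step 3: Write the general solution.
u = -66 + (25/1)t = -66 + 25t
v = 24 - (9/1)t = 24 - 9t
for any integer t.

u = -66 + 25t, v = 24 - 9t for integer t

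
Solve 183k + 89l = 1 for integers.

Step 1: Check solvability.
gcd(183, 89) = 1
Since 1 divides 1, solutions exist.

Step 2: Apply extended Euclidean algorithm to find gcd.
We find integers such that 183*x0 + 89*y0 = 1

Step 3: Scale the particular solution.
Multiply by 1/1 = 1:
k = 18, l = -37

Step 4: Verify.
183*(18) + 89*(-37) = 1 = 1 ✓

k = 18, l = -37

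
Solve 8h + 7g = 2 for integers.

Step 1: Check solvability.
gcd(8, 7) = 1
Since 1 divides 2, solutions exist.

Step 2: Apply extended Euclidean algorithm to find gcd.
We find integers such that 8*x0 + 7*y0 = 1

Step 3: Scale the particular solution.
Multiply by 2/1 = 2:
h = 2, g = -2

Step 4: Verify.
8*(2) + 7*(-2) = 2 = 2 ✓

h = 2, g = -2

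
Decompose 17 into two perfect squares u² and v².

We need to find integers u, v > 0 such that u² + v² = 17.
Trying u = 1: v² = 17 - 1² = 17 - 1 = 16
v = 4
Check: 1² + 4² = 1 + 16 = 17 ✓

17 = 1² + 4²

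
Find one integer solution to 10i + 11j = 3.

Step 1: Check solvability.
gcd(10, 11) = 1
Since 1 divides 3, solutions exist.

Step 2: Apply extended Euclidean algorithm to find gcd.
We find integers such that 10*x0 + 11*y0 = 1

Step 3: Scale the particular solution.
Multiply by 3/1 = 3:
i = -3, j = 3

Step 4: Verify.
10*(-3) + 11*(3) = 3 = 3 ✓

i = -3, j = 3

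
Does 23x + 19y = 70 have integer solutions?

Step 1: Compute gcd(23, 19).
gcd(23, 19) = 1

Step 2: Check divisibility.
Does 1 divide 70? 70 = 1 x 70, so yes.

By the theorem on linear Diophantine equations, 23x + 19y = 70 has integer solutions if and only if gcd(23, 19) divides 70. Since 1 | 70, solutions exist.

Yes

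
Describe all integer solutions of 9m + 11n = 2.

Step 1: Compute gcd(9, 11) = 1.
Since 1 divides 2, solutions exist.

Step 2: Find a particular solution using extended Euclidean algorithm.
We get m₀ = 10, n₀ = -8.
Check: 9*10 + 11*-8 = 2 = 2 ✓

Step 3: Write the general solution.
m = 10 + (11/1)t = 10 + 11t
n = -8 - (9/1)t = -8 - 9t
for any integer t.

m = 10 + 11t, n = -8 - 9t for integer t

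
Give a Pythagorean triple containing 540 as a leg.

We need the other leg and hypotenuse such that 540² + x² = c².
Take x = 629, c = 829: 540² + 629² = 291600 + 395641 = 687241 = 829² ✓
Triple: (629, 540, 829)

(629, 540, 829)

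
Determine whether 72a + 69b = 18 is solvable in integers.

Step 1: Compute gcd(72, 69).
gcd(72, 69) = 3

Step 2: Check divisibility.
Does 3 divide 18? 18 = 3 x 6, so yes.

By the theorem on linear Diophantine equations, 72a + 69b = 18 has integer solutions if and only if gcd(72, 69) divides 18. Since 3 | 18, solutions exist.

Yes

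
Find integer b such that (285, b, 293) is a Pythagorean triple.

b² = c² - a² = 293² - 285² = 85849 - 81225 = 4624
b = sqrt(4624) = 68

68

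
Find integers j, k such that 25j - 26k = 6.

Step 1: Check solvability.
gcd(25, 26) = 1
Since 1 divides 6, solutions exist.

Step 2: Apply extended Euclidean algorithm to find gcd.
We find integers such that 25*x0 + 26*y0 = 1

Step 3: Scale the particular solution.
Multiply by 6/1 = 6:
j = -6, k = -6

Step 4: Verify.
25*(-6) - 26*(-6) = 6 = 6 ✓

j = -6, k = -6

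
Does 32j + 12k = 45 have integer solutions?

Step 1: Compute gcd(32, 12).
gcd(32, 12) = 4

Step 2: Check divisibility.
Does 4 divide 45? 45 = 4 x 11 + 1, so no.

By the theorem on linear Diophantine equations, 32j + 12k = 45 has integer solutions if and only if gcd(32, 12) divides 45. Since 4 does not divide 45, no solutions exist.

No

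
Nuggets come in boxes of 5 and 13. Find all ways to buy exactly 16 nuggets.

We need non-negative integers (x, y) with 5x + 13y = 16.
For each x in 0..3, check if 16 - 5x is a non-negative multiple of 13.
No x yields an integer y ≥ 0.

No solution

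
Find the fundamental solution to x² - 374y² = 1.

We seek the smallest positive integers (x, y) with x² - 374y² = 1, i.e., x² = 374y² + 1.
Try successive y values:
y = 1: x² = 374·1² + 1 = 375, not a perfect square
y = 2: x² = 374·2² + 1 = 1497, not a perfect square
y = 3: x² = 374·3² + 1 = 3367, not a perfect square
... continuing the search (or via continued fractions) ...
y = 174: x² = 374·174² + 1 = 11323225, x = 3365 ✓

Verify: 3365² - 374·174² = 11323225 - 11323224 = 1 ✓

x = 3365, y = 174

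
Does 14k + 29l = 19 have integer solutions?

Step 1: Compute gcd(14, 29).
gcd(14, 29) = 1

Step 2: Check divisibility.
Does 1 divide 19? 19 = 1 x 19, so yes.

By the theorem on linear Diophantine equations, 14k + 29l = 19 has integer solutions if and only if gcd(14, 29) divides 19. Since 1 | 19, solutions exist.

Yes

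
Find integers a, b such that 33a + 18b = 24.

Step 1: Check solvability.
gcd(33, 18) = 3
Since 3 divides 24, solutions exist.

Step 2: Apply extended Euclidean algorithm to find gcd.
We find integers such that 33*x0 + 18*y0 = 3

Step 3: Scale the particular solution.
Multiply by 24/3 = 8:
a = -8, b = 16

Step 4: Verify.
33*(-8) + 18*(16) = 24 = 24 ✓

a = -8, b = 16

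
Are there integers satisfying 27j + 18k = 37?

Step 1: Compute gcd(27, 18).
gcd(27, 18) = 9

Step 2: Check divisibility.
Does 9 divide 37? 37 = 9 x 4 + 1, so no.

By the theorem on linear Diophantine equations, 27j + 18k = 37 has integer solutions if and only if gcd(27, 18) divides 37. Since 9 does not divide 37, no solutions exist.

No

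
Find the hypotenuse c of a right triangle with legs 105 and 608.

c² = a² + b² = 105² + 608² = 11025 + 369664 = 380689
c = 617

617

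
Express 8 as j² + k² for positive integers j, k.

We need to find integers j, k > 0 such that j² + k² = 8.
Trying j = 2: k² = 8 - 2² = 8 - 4 = 4
k = 2
Check: 2² + 2² = 4 + 4 = 8 ✓

8 = 2² + 2²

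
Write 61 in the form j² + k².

We need to find integers j, k > 0 such that j² + k² = 61.
Trying j = 5: k² = 61 - 5² = 61 - 25 = 36
k = 6
Check: 5² + 6² = 25 + 36 = 61 ✓

61 = 5² + 6²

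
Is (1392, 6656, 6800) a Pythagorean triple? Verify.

Compute a² + b² = 1392² + 6656² = 1937664 + 44302336 = 46240000
Compute c² = 6800² = 46240000
Since 46240000 = 46240000, confirmed.

Yes, it is a Pythagorean triple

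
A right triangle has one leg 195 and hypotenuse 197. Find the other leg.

b² = c² - a² = 38809 - 38025 = 784
b = 28

28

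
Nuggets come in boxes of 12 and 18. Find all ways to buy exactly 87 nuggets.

We need non-negative integers (x, y) with 12x + 18y = 87.
For each x in 0..7, check if 87 - 12x is a non-negative multiple of 18.
No x yields an integer y ≥ 0.

No solution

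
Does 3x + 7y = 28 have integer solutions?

Step 1: Compute gcd(3, 7).
gcd(3, 7) = 1

Step 2: Check divisibility.
Does 1 divide 28? 28 = 1 x 28, so yes.

By the theorem on linear Diophantine equations, 3x + 7y = 28 has integer solutions if and only if gcd(3, 7) divides 28. Since 1 | 28, solutions exist.

Yes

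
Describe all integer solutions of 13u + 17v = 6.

Step 1: Compute gcd(13, 17) = 1.
Since 1 divides 6, solutions exist.

Step 2: Find a particular solution using extended Euclidean algorithm.
We get u₀ = 24, v₀ = -18.
Check: 13*24 + 17*-18 = 6 = 6 ✓

Step 3: Write the general solution.
u = 24 + (17/1)t = 24 + 17t
v = -18 - (13/1)t = -18 - 13t
for any integer t.

u = 24 + 17t, v = -18 - 13t for integer t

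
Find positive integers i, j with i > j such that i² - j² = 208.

Factor: i² - j² = (i+j)(i-j) = 208.
We need two factors of 208 with the same parity.
Use i+j = 104 and i-j = 2 (product 104·2 = 208).
Adding: 2i = 106, so i = 53.
Subtracting: 2j = 102, so j = 51.
Check: 53² - 51² = 2809 - 2601 = 208 ✓

i = 53, j = 51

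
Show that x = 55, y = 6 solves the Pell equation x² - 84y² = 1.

Compute x² = 55² = 3025
Compute 84y² = 84·6² = 84·36 = 3024
x² - 84y² = 3025 - 3024 = 1
Since this equals 1, (55, 6) is a solution.

Yes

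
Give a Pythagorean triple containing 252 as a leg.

We need the other leg and hypotenuse such that 252² + x² = c².
Take x = 275, c = 373: 252² + 275² = 63504 + 75625 = 139129 = 373² ✓
Triple: (275, 252, 373)

(275, 252, 373)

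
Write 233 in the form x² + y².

We need to find integers x, y > 0 such that x² + y² = 233.
Trying x = 8: y² = 233 - 8² = 233 - 64 = 169
y = 13
Check: 8² + 13² = 64 + 169 = 233 ✓

233 = 8² + 13²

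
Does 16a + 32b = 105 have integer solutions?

Step 1: Compute gcd(16, 32).
gcd(16, 32) = 16

Step 2: Check divisibility.
Does 16 divide 105? 105 = 16 x 6 + 9, so no.

By the theorem on linear Diophantine equations, 16a + 32b = 105 has integer solutions if and only if gcd(16, 32) divides 105. Since 16 does not divide 105, no solutions exist.

No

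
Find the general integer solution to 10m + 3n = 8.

Step 1: Compute gcd(10, 3) = 1.
Since 1 divides 8, solutions exist.

Step 2: Find a particular solution using extended Euclidean algorithm.
We get m₀ = 8, n₀ = -24.
Check: 10*8 + 3*-24 = 8 = 8 ✓

Step 3: Write the general solution.
m = 8 + (3/1)t = 8 + 3t
n = -24 - (10/1)t = -24 - 10t
for any integer t.

m = 8 + 3t, n = -24 - 10t for integer t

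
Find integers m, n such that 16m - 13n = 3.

Step 1: Check solvability.
gcd(16, 13) = 1
Since 1 divides 3, solutions exist.

Step 2: Apply extended Euclidean algorithm to find gcd.
We find integers such that 16*x0 + 13*y0 = 1

Step 3: Scale the particular solution.
Multiply by 3/1 = 3:
m = -12, n = -15

Step 4: Verify.
16*(-12) - 13*(-15) = 3 = 3 ✓

m = -12, n = -15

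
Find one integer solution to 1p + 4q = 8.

Step 1: Check solvability.
gcd(1, 4) = 1
Since 1 divides 8, solutions exist.

Step 2: Apply extended Euclidean algorithm to find gcd.
We find integers such that 1*x0 + 4*y0 = 1

Step 3: Scale the particular solution.
Multiply by 8/1 = 8:
p = 8, q = 0

Step 4: Verify.
1*(8) + 4*(0) = 8 = 8 ✓

p = 8, q = 0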